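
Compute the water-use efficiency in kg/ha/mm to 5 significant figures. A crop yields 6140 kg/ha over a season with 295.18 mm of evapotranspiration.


Approach: apply the water-use efficiency ratio, WUE = yield/ET.
WUE = 6140 / 295.18 = 20.801 kg/ha/mm
Therefore the water-use efficiency = 20.801 kg/ha/mm.


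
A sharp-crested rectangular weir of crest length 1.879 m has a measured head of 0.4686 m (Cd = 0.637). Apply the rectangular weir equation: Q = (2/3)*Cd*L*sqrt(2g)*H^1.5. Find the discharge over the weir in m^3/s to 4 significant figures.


Q = (2/3)*0.637*1.879*sqrt(2*9.81)*0.4686^1.5 = 1.134 m^3/s
Therefore the discharge over the weir = 1.134 m^3/s.


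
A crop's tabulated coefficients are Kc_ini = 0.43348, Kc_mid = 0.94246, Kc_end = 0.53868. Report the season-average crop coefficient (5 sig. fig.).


Approach: apply a simple seasonal average, Kc_avg = (Kc_ini + Kc_mid + Kc_end)/3.
Kc_avg = (0.43348 + 0.94246 + 0.53868)/3 = 0.63821
Therefore the season-average crop coefficient = 0.63821.


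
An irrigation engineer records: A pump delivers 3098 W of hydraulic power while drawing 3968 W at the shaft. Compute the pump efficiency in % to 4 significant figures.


Approach: apply the efficiency ratio, eta = (P_out/P_in)*100.
eta = (3098 / 3968) * 100 = 78.07 %
Therefore the pump efficiency = 78.07 %.


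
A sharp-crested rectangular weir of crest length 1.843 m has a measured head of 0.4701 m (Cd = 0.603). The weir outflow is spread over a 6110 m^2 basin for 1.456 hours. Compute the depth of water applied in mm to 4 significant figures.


Approach: apply the rectangular weir equation with a volume-to-depth conversion, Q = (2/3)*Cd*L*sqrt(2g)*H^1.5; d = Q*t/A * 1000.
Step 1 — weir discharge:
  Q = (2/3)*0.603*1.843*sqrt(2*9.81)*0.4701^1.5 = 1.05776 m^3/s
Step 2 — volume: V = 1.05776 * 1.456*3600 = 5544.34 m^3
Step 3 — depth: d = V/A * 1000 = 5544.34/6110 * 1000 = 907.4 mm
Therefore the depth of water applied = 907.4 mm.


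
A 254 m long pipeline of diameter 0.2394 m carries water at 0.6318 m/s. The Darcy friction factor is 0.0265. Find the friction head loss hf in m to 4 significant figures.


Approach: apply the Darcy-Weisbach equation, hf = f*(L/D)*(v^2/(2g)).
hf = 0.0265 * (254/0.2394) * (0.6318^2 / (2*9.81))
hf = 0.5720 m
Therefore the friction head loss hf = 0.5720 m.


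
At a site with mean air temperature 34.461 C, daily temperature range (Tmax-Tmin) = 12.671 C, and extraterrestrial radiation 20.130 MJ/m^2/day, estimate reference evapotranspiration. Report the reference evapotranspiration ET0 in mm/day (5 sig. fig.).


Approach: apply the Hargreaves-Samani method, ET0 = 0.0023*(Tmean+17.8)*sqrt(Tmax-Tmin)*0.408*Ra.
ET0 = 0.0023*(34.461+17.8)*sqrt(12.671)*0.408*20.130 = 3.5141 mm/day
Therefore the reference evapotranspiration ET0 = 3.5141 mm/day.


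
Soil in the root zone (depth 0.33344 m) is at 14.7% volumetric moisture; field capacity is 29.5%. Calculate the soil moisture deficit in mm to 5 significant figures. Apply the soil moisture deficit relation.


Approach: apply the soil moisture deficit relation, SMD = (FC - theta)/100 * depth * 1000.
SMD = (29.5 - 14.7)/100 * 0.33344 * 1000 = 49.349 mm
Therefore the soil moisture deficit = 49.349 mm.


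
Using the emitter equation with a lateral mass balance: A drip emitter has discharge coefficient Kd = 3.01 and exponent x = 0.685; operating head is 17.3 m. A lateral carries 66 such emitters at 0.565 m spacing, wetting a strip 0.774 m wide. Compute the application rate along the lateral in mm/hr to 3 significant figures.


Approach: apply the emitter equation with a lateral mass balance, q = Kd*h^x; Q = n*q; rate = Q/(n*spacing*width).
Step 1 — single emitter flow (q = Kd*h^x):
  q = 3.01 * 17.3^0.685 = 21.214 L/hr
Step 2 — total lateral flow: Q = 66 * 21.214 = 1400.1 L/hr
Step 3 — wetted area: A = 66 * 0.565 * 0.774 = 28.862 m^2
Step 4 — application rate: Q/A = 1400.1/28.862 = 48.5 mm/hr
Therefore the application rate along the lateral = 48.5 mm/hr.


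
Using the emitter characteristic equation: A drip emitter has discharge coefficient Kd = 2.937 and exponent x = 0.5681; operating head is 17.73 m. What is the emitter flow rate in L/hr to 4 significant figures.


Approach: apply the emitter characteristic equation, q = Kd * h^x.
q = 2.937 * 17.73^0.5681 = 15.04 L/hr
Therefore the emitter flow rate = 15.04 L/hr.


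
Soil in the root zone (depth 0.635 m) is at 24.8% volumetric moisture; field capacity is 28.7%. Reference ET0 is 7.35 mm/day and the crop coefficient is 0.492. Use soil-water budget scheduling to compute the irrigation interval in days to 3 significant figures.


Approach: apply soil-water budget scheduling, SMD = (FC-theta)/100*depth*1000; ETc = ET0*Kc; interval = SMD/ETc.
Step 1 — soil moisture deficit:
  SMD = (28.7 - 24.8)/100 * 0.635 * 1000 = 24.765 mm
Step 2 — daily crop ET (ETc = ET0*Kc):
  ETc = 7.35 * 0.492 = 3.6162 mm/day
Step 3 — irrigation interval (SMD/ETc):
  interval = 24.765 / 3.6162 = 6.85 days
Therefore the irrigation interval = 6.85 days.


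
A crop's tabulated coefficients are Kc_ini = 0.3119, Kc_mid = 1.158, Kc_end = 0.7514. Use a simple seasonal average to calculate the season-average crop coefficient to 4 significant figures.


Approach: apply a simple seasonal average, Kc_avg = (Kc_ini + Kc_mid + Kc_end)/3.
Kc_avg = (0.3119 + 1.158 + 0.7514)/3 = 0.7404
Therefore the season-average crop coefficient = 0.7404.


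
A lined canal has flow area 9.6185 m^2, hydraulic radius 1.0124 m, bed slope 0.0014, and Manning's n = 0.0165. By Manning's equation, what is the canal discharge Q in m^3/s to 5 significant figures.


Approach: apply Manning's equation, Q = (1/n)*A*R^(2/3)*S^(1/2).
Q = (1/0.0165) * 9.6185 * 1.0124^(2/3) * 0.0014^(1/2) = 21.992 m^3/s
Therefore the canal discharge Q = 21.992 m^3/s.


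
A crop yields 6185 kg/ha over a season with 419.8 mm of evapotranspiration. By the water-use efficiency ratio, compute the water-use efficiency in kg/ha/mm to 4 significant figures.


Approach: apply the water-use efficiency ratio, WUE = yield/ET.
WUE = 6185 / 419.8 = 14.73 kg/ha/mm
Therefore the water-use efficiency = 14.73 kg/ha/mm.


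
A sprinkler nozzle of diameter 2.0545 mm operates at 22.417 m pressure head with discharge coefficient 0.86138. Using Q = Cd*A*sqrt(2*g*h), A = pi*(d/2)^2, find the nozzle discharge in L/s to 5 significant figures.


A = pi*(2.0545e-3/2)^2 = 3.315142e-06 m^2
Q = 0.86138 * 3.315142e-06 * sqrt(2*9.81*22.417) * 1000 = 0.059887 L/s
Therefore the nozzle discharge = 0.059887 L/s.


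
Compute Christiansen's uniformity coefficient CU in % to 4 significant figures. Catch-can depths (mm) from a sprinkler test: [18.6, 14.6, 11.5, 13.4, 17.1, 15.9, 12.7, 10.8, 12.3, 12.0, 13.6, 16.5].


Approach: apply Christiansen's uniformity coefficient, CU = (1 - mean_abs_deviation/mean)*100.
mean = 14.0833 mm
mean |d_i - mean| = 2.04722 mm
CU = (1 - 2.04722/14.0833)*100 = 85.46 %
Therefore Christiansen's uniformity coefficient CU = 85.46 %.


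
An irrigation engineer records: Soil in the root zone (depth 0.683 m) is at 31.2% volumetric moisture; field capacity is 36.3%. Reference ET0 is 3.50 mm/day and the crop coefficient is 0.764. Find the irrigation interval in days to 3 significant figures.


Approach: apply soil-water budget scheduling, SMD = (FC-theta)/100*depth*1000; ETc = ET0*Kc; interval = SMD/ETc.
Step 1 — soil moisture deficit:
  SMD = (36.3 - 31.2)/100 * 0.683 * 1000 = 34.833 mm
Step 2 — daily crop ET (ETc = ET0*Kc):
  ETc = 3.50 * 0.764 = 2.6740 mm/day
Step 3 — irrigation interval (SMD/ETc):
  interval = 34.833 / 2.6740 = 13.0 days
Therefore the irrigation interval = 13.0 days.


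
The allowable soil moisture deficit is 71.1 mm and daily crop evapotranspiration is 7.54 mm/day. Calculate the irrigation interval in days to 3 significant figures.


Approach: apply the irrigation interval relation, interval = SMD / ETc.
interval = 71.1 / 7.54 = 9.43 days
Therefore the irrigation interval = 9.43 days.


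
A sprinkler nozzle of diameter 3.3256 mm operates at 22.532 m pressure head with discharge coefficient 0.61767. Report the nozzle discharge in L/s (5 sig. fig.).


Approach: apply the orifice equation, Q = Cd*A*sqrt(2*g*h), A = pi*(d/2)^2.
A = pi*(3.3256e-3/2)^2 = 8.686202e-06 m^2
Q = 0.61767 * 8.686202e-06 * sqrt(2*9.81*22.532) * 1000 = 0.11281 L/s
Therefore the nozzle discharge = 0.11281 L/s.


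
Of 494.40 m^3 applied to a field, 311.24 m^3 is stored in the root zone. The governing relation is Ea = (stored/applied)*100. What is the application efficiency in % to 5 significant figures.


Ea = (311.24/494.40)*100 = 62.953 %
Therefore the application efficiency = 62.953 %.


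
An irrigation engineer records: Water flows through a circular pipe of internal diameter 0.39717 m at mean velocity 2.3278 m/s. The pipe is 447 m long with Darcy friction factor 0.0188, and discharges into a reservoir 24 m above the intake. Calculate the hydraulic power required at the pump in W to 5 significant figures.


Approach: apply continuity + Darcy-Weisbach + hydraulic power, Q = A*v; hf = f*(L/D)*(v^2/(2g)); H = static + hf; P = rho*g*Q*H.
Step 1 — flow rate (continuity, Q = A*v):
  A = pi*(0.39717/2)^2 = 0.1238919 m^2
  Q = 0.1238919 * 2.3278 = 0.2883955 m^3/s
Step 2 — friction head loss (Darcy-Weisbach):
  hf = 0.0188 * (447/0.39717) * (2.3278^2 / (2*9.81))
  hf = 5.843610 m
Step 3 — total head: H = 24 + 5.843610 = 29.84361 m
Step 4 — hydraulic power (P = rho*g*Q*H):
  P = 1000 * 9.81 * 0.2883955 * 29.84361 = 84432 W
Therefore the hydraulic power required at the pump = 84432 W.


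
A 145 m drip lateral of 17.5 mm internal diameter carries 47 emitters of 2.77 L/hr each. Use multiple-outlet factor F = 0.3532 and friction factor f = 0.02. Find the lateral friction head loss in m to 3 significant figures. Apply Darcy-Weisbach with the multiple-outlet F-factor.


Approach: apply Darcy-Weisbach with the multiple-outlet F-factor, Q = n*q/(3600*1000) m^3/s; v = Q/A; hf = F*f*(L/D)*(v^2/(2g)).
Q = 47*2.77/(3600*1000) = 3.6164e-05 m^3/s
A = pi*(17.5e-3/2)^2 = 2.4053e-04 m^2, so v = Q/A = 0.15035 m/s
hf = 0.3532*0.02*(145/0.0175)*(0.15035^2/(2*9.81)) = 0.0674 m
Therefore the lateral friction head loss = 0.0674 m.


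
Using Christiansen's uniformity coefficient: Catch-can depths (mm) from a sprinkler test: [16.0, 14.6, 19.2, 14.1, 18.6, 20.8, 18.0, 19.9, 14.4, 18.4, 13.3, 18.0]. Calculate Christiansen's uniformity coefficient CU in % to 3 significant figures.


Approach: apply Christiansen's uniformity coefficient, CU = (1 - mean_abs_deviation/mean)*100.
mean = 17.108 mm
mean |d_i - mean| = 2.1903 mm
CU = (1 - 2.1903/17.108)*100 = 87.2 %
Therefore Christiansen's uniformity coefficient CU = 87.2 %.


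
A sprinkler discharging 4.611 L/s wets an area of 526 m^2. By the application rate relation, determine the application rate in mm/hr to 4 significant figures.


Approach: apply the application rate relation, rate = (Q/A)*3600.
rate = (4.611 / 526) * 3600 = 31.56 mm/hr
Therefore the application rate = 31.56 mm/hr.


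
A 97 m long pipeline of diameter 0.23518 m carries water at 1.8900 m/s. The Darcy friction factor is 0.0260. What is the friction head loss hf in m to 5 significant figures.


Approach: apply the Darcy-Weisbach equation, hf = f*(L/D)*(v^2/(2g)).
hf = 0.0260 * (97/0.23518) * (1.8900^2 / (2*9.81))
hf = 1.9524 m
Therefore the friction head loss hf = 1.9524 m.


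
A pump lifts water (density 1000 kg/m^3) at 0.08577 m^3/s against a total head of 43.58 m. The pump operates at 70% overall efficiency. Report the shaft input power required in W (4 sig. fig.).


Approach: apply hydraulic power then efficiency conversion, P = rho*g*Q*H; P_in = P/eta.
Step 1 — hydraulic power (P = rho*g*Q*H):
  P = 1000 * 9.81 * 0.08577 * 43.58 = 36668.4 W
Step 2 — input power: P_in = P/eta = 36668.4 / 0.7 = 52380 W
Therefore the shaft input power required = 52380 W.


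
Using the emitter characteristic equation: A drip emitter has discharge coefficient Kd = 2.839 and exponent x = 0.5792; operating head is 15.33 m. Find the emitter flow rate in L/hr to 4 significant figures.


Approach: apply the emitter characteristic equation, q = Kd * h^x.
q = 2.839 * 15.33^0.5792 = 13.80 L/hr
Therefore the emitter flow rate = 13.80 L/hr.


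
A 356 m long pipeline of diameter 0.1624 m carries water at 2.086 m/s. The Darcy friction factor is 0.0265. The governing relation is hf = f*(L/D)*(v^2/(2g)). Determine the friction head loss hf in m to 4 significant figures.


hf = 0.0265 * (356/0.1624) * (2.086^2 / (2*9.81))
hf = 12.88 m
Therefore the friction head loss hf = 12.88 m.


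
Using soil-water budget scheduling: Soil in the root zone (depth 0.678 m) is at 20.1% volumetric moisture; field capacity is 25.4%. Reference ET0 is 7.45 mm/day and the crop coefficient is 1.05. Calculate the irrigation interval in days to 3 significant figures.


Approach: apply soil-water budget scheduling, SMD = (FC-theta)/100*depth*1000; ETc = ET0*Kc; interval = SMD/ETc.
Step 1 — soil moisture deficit:
  SMD = (25.4 - 20.1)/100 * 0.678 * 1000 = 35.934 mm
Step 2 — daily crop ET (ETc = ET0*Kc):
  ETc = 7.45 * 1.05 = 7.8225 mm/day
Step 3 — irrigation interval (SMD/ETc):
  interval = 35.934 / 7.8225 = 4.59 days
Therefore the irrigation interval = 4.59 days.


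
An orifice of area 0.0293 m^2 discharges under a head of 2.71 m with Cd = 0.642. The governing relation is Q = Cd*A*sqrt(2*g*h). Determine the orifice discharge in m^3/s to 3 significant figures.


Q = 0.642 * 0.0293 * sqrt(2*9.81*2.71) = 0.137 m^3/s
Therefore the orifice discharge = 0.137 m^3/s.


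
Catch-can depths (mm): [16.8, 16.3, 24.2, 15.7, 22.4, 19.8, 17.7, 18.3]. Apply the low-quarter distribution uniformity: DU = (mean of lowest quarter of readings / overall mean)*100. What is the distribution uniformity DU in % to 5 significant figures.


sorted lowest 2 of 8: [15.7, 16.3] -> mean = 16.00000 mm
overall mean = 18.90000 mm
DU = (16.00000/18.90000)*100 = 84.656 %
Therefore the distribution uniformity DU = 84.656 %.


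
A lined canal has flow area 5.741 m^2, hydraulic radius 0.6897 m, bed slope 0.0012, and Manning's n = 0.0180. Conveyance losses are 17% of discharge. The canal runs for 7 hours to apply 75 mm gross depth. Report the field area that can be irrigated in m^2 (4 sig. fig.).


Approach: apply Manning's equation with a conveyance and depth budget, Q = (1/n)*A*R^(2/3)*S^(1/2); Q_field = Q*(1-loss); Area = Q_field*t/(d/1000).
Step 1 — canal discharge (Manning's equation):
  Q = (1/0.0180) * 5.741 * 0.6897^(2/3) * 0.0012^(1/2) = 8.62474 m^3/s
Step 2 — delivered flow: Q_field = 8.62474*(1 - 17/100) = 7.15853 m^3/s
Step 3 — volume delivered: V = 7.15853 * 7*3600 = 180395 m^3
Step 4 — area served: A = V / (depth/1000) = 180395 / 0.075 = 2405000 m^2
Therefore the field area that can be irrigated = 2405000 m^2.


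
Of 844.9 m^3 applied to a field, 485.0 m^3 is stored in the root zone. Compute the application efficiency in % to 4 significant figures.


Approach: apply the application efficiency ratio, Ea = (stored/applied)*100.
Ea = (485.0/844.9)*100 = 57.40 %
Therefore the application efficiency = 57.40 %.


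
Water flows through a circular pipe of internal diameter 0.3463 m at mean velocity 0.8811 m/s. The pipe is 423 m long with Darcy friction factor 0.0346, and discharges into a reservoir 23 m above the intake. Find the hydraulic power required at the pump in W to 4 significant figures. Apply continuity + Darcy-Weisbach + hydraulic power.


Approach: apply continuity + Darcy-Weisbach + hydraulic power, Q = A*v; hf = f*(L/D)*(v^2/(2g)); H = static + hf; P = rho*g*Q*H.
Step 1 — flow rate (continuity, Q = A*v):
  A = pi*(0.3463/2)^2 = 0.0941878 m^2
  Q = 0.0941878 * 0.8811 = 0.0829889 m^3/s
Step 2 — friction head loss (Darcy-Weisbach):
  hf = 0.0346 * (423/0.3463) * (0.8811^2 / (2*9.81))
  hf = 1.67230 m
Step 3 — total head: H = 23 + 1.67230 = 24.6723 m
Step 4 — hydraulic power (P = rho*g*Q*H):
  P = 1000 * 9.81 * 0.0829889 * 24.6723 = 20090 W
Therefore the hydraulic power required at the pump = 20090 W.


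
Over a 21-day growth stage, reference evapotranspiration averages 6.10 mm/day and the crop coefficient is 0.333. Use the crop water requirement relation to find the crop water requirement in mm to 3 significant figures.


Approach: apply the crop water requirement relation, CWR = ET0 * Kc * days.
CWR = 6.10 * 0.333 * 21 = 42.7 mm
Therefore the crop water requirement = 42.7 mm.


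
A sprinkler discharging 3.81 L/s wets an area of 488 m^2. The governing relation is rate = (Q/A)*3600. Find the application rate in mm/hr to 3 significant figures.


rate = (3.81 / 488) * 3600 = 28.1 mm/hr
Therefore the application rate = 28.1 mm/hr.


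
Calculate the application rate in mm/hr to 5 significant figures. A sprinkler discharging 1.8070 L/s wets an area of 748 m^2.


Approach: apply the application rate relation, rate = (Q/A)*3600.
rate = (1.8070 / 748) * 3600 = 8.6968 mm/hr
Therefore the application rate = 8.6968 mm/hr.


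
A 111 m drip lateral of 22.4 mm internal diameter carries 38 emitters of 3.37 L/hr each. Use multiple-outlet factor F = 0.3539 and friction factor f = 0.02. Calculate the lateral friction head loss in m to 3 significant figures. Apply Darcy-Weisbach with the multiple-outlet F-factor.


Approach: apply Darcy-Weisbach with the multiple-outlet F-factor, Q = n*q/(3600*1000) m^3/s; v = Q/A; hf = F*f*(L/D)*(v^2/(2g)).
Q = 38*3.37/(3600*1000) = 3.5572e-05 m^3/s
A = pi*(22.4e-3/2)^2 = 3.9408e-04 m^2, so v = Q/A = 0.090266 m/s
hf = 0.3539*0.02*(111/0.0224)*(0.090266^2/(2*9.81)) = 0.0146 m
Therefore the lateral friction head loss = 0.0146 m.


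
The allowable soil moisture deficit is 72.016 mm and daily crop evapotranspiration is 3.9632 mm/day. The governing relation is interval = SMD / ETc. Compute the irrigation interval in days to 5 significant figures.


interval = 72.016 / 3.9632 = 18.171 days
Therefore the irrigation interval = 18.171 days.


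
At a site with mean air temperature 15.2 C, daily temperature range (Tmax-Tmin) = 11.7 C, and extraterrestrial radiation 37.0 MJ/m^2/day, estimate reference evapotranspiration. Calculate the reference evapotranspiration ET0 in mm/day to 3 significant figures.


Approach: apply the Hargreaves-Samani method, ET0 = 0.0023*(Tmean+17.8)*sqrt(Tmax-Tmin)*0.408*Ra.
ET0 = 0.0023*(15.2+17.8)*sqrt(11.7)*0.408*37.0 = 3.92 mm/day
Therefore the reference evapotranspiration ET0 = 3.92 mm/day.


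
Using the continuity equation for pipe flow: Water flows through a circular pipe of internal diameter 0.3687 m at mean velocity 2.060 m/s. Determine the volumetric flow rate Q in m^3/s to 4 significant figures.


Approach: apply the continuity equation for pipe flow, Q = A * v with A = pi*(D/2)^2.
A = pi*(0.3687/2)^2 = 0.106767 m^2
Q = 0.106767 * 2.060 = 0.2199 m^3/s
Therefore the volumetric flow rate Q = 0.2199 m^3/s.


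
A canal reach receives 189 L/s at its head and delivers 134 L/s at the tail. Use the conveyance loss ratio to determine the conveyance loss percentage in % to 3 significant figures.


Approach: apply the conveyance loss ratio, loss% = ((Q_head - Q_tail)/Q_head)*100.
loss = ((189 - 134)/189)*100 = 29.1 %
Therefore the conveyance loss percentage = 29.1 %.


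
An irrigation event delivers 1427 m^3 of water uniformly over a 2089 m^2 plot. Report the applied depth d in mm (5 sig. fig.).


Approach: apply depth from volume over area, d = (V/A)*1000.
d = (1427 / 2089) * 1000 = 683.10 mm
Therefore the applied depth d = 683.10 mm.


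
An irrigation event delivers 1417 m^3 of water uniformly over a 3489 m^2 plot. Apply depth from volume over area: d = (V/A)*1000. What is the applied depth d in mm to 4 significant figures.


d = (1417 / 3489) * 1000 = 406.1 mm
Therefore the applied depth d = 406.1 mm.


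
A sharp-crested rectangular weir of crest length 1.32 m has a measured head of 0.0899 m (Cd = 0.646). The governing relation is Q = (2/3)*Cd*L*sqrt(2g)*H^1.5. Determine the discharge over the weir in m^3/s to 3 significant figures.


Q = (2/3)*0.646*1.32*sqrt(2*9.81)*0.0899^1.5 = 0.0679 m^3/s
Therefore the discharge over the weir = 0.0679 m^3/s.


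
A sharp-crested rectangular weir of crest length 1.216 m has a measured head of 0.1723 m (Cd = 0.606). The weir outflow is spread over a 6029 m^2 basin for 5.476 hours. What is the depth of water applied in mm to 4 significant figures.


Approach: apply the rectangular weir equation with a volume-to-depth conversion, Q = (2/3)*Cd*L*sqrt(2g)*H^1.5; d = Q*t/A * 1000.
Step 1 — weir discharge:
  Q = (2/3)*0.606*1.216*sqrt(2*9.81)*0.1723^1.5 = 0.155630 m^3/s
Step 2 — volume: V = 0.155630 * 5.476*3600 = 3068.02 m^3
Step 3 — depth: d = V/A * 1000 = 3068.02/6029 * 1000 = 508.9 mm
Therefore the depth of water applied = 508.9 mm.


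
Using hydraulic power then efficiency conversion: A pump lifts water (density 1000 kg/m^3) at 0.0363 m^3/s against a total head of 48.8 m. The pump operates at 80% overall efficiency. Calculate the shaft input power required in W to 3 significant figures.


Approach: apply hydraulic power then efficiency conversion, P = rho*g*Q*H; P_in = P/eta.
Step 1 — hydraulic power (P = rho*g*Q*H):
  P = 1000 * 9.81 * 0.0363 * 48.8 = 17378 W
Step 2 — input power: P_in = P/eta = 17378 / 0.8 = 21700 W
Therefore the shaft input power required = 21700 W.


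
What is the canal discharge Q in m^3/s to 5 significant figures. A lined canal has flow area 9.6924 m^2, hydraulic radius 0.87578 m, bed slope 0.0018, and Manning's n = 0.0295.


Approach: apply Manning's equation, Q = (1/n)*A*R^(2/3)*S^(1/2).
Q = (1/0.0295) * 9.6924 * 0.87578^(2/3) * 0.0018^(1/2) = 12.760 m^3/s
Therefore the canal discharge Q = 12.760 m^3/s.


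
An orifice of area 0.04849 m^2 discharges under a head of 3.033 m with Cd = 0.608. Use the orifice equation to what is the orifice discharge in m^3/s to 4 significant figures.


Approach: apply the orifice equation, Q = Cd*A*sqrt(2*g*h).
Q = 0.608 * 0.04849 * sqrt(2*9.81*3.033) = 0.2274 m^3/s
Therefore the orifice discharge = 0.2274 m^3/s.


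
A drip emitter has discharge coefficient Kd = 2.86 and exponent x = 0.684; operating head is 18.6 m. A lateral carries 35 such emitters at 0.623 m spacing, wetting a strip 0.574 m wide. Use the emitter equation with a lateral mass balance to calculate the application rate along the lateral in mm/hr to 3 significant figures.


Approach: apply the emitter equation with a lateral mass balance, q = Kd*h^x; Q = n*q; rate = Q/(n*spacing*width).
Step 1 — single emitter flow (q = Kd*h^x):
  q = 2.86 * 18.6^0.684 = 21.121 L/hr
Step 2 — total lateral flow: Q = 35 * 21.121 = 739.23 L/hr
Step 3 — wetted area: A = 35 * 0.623 * 0.574 = 12.516 m^2
Step 4 — application rate: Q/A = 739.23/12.516 = 59.1 mm/hr
Therefore the application rate along the lateral = 59.1 mm/hr.


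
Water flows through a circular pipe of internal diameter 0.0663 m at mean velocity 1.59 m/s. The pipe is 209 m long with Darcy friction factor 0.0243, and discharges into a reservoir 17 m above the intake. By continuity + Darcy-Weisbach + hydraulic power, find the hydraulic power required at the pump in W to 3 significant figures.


Approach: apply continuity + Darcy-Weisbach + hydraulic power, Q = A*v; hf = f*(L/D)*(v^2/(2g)); H = static + hf; P = rho*g*Q*H.
Step 1 — flow rate (continuity, Q = A*v):
  A = pi*(0.0663/2)^2 = 0.0034524 m^2
  Q = 0.0034524 * 1.59 = 0.0054893 m^3/s
Step 2 — friction head loss (Darcy-Weisbach):
  hf = 0.0243 * (209/0.0663) * (1.59^2 / (2*9.81))
  hf = 9.8704 m
Step 3 — total head: H = 17 + 9.8704 = 26.870 m
Step 4 — hydraulic power (P = rho*g*Q*H):
  P = 1000 * 9.81 * 0.0054893 * 26.870 = 1450 W
Therefore the hydraulic power required at the pump = 1450 W.


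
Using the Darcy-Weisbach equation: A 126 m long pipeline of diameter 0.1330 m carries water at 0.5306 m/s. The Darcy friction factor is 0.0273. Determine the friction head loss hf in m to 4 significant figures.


Approach: apply the Darcy-Weisbach equation, hf = f*(L/D)*(v^2/(2g)).
hf = 0.0273 * (126/0.1330) * (0.5306^2 / (2*9.81))
hf = 0.3711 m
Therefore the friction head loss hf = 0.3711 m.


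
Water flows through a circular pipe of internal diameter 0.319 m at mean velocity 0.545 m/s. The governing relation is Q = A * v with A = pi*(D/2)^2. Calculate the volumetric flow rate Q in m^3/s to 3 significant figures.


A = pi*(0.319/2)^2 = 0.079923 m^2
Q = 0.079923 * 0.545 = 0.0436 m^3/s
Therefore the volumetric flow rate Q = 0.0436 m^3/s.


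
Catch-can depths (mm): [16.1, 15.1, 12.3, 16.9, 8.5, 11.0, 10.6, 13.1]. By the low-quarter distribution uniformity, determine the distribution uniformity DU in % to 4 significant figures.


Approach: apply the low-quarter distribution uniformity, DU = (mean of lowest quarter of readings / overall mean)*100.
sorted lowest 2 of 8: [8.5, 10.6] -> mean = 9.55000 mm
overall mean = 12.9500 mm
DU = (9.55000/12.9500)*100 = 73.75 %
Therefore the distribution uniformity DU = 73.75 %.


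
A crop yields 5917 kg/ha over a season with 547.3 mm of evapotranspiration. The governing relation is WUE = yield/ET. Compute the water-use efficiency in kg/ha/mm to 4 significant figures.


WUE = 5917 / 547.3 = 10.81 kg/ha/mm
Therefore the water-use efficiency = 10.81 kg/ha/mm.


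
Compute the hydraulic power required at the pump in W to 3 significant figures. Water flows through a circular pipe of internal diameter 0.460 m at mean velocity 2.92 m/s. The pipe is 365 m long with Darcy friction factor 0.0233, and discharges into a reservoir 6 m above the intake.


Approach: apply continuity + Darcy-Weisbach + hydraulic power, Q = A*v; hf = f*(L/D)*(v^2/(2g)); H = static + hf; P = rho*g*Q*H.
Step 1 — flow rate (continuity, Q = A*v):
  A = pi*(0.460/2)^2 = 0.16619 m^2
  Q = 0.16619 * 2.92 = 0.48528 m^3/s
Step 2 — friction head loss (Darcy-Weisbach):
  hf = 0.0233 * (365/0.460) * (2.92^2 / (2*9.81))
  hf = 8.0345 m
Step 3 — total head: H = 6 + 8.0345 = 14.034 m
Step 4 — hydraulic power (P = rho*g*Q*H):
  P = 1000 * 9.81 * 0.48528 * 14.034 = 66800 W
Therefore the hydraulic power required at the pump = 66800 W.


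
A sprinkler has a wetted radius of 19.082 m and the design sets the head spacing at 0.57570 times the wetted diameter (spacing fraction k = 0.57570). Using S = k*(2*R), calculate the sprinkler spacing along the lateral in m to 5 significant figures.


S = 0.57570 * (2 * 19.082) = 21.971 m
Therefore the sprinkler spacing along the lateral = 21.971 m.


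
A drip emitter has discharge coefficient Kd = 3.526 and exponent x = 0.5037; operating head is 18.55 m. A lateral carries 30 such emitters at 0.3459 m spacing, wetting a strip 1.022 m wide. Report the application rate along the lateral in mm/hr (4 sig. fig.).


Approach: apply the emitter equation with a lateral mass balance, q = Kd*h^x; Q = n*q; rate = Q/(n*spacing*width).
Step 1 — single emitter flow (q = Kd*h^x):
  q = 3.526 * 18.55^0.5037 = 15.3514 L/hr
Step 2 — total lateral flow: Q = 30 * 15.3514 = 460.541 L/hr
Step 3 — wetted area: A = 30 * 0.3459 * 1.022 = 10.6053 m^2
Step 4 — application rate: Q/A = 460.541/10.6053 = 43.43 mm/hr
Therefore the application rate along the lateral = 43.43 mm/hr.


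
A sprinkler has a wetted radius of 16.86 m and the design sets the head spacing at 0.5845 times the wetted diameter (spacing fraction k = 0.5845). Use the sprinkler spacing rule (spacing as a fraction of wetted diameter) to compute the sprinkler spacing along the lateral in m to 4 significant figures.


Approach: apply the sprinkler spacing rule (spacing as a fraction of wetted diameter), S = k*(2*R).
S = 0.5845 * (2 * 16.86) = 19.71 m
Therefore the sprinkler spacing along the lateral = 19.71 m.


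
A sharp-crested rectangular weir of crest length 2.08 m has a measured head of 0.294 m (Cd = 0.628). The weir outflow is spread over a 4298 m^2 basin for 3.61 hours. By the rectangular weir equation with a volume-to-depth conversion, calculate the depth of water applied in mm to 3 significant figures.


Approach: apply the rectangular weir equation with a volume-to-depth conversion, Q = (2/3)*Cd*L*sqrt(2g)*H^1.5; d = Q*t/A * 1000.
Step 1 — weir discharge:
  Q = (2/3)*0.628*2.08*sqrt(2*9.81)*0.294^1.5 = 0.61490 m^3/s
Step 2 — volume: V = 0.61490 * 3.61*3600 = 7991.2 m^3
Step 3 — depth: d = V/A * 1000 = 7991.2/4298 * 1000 = 1860 mm
Therefore the depth of water applied = 1860 mm.


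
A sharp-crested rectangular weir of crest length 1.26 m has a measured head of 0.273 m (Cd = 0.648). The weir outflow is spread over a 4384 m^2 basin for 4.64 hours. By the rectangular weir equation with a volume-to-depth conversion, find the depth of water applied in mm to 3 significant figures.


Approach: apply the rectangular weir equation with a volume-to-depth conversion, Q = (2/3)*Cd*L*sqrt(2g)*H^1.5; d = Q*t/A * 1000.
Step 1 — weir discharge:
  Q = (2/3)*0.648*1.26*sqrt(2*9.81)*0.273^1.5 = 0.34391 m^3/s
Step 2 — volume: V = 0.34391 * 4.64*3600 = 5744.7 m^3
Step 3 — depth: d = V/A * 1000 = 5744.7/4384 * 1000 = 1310 mm
Therefore the depth of water applied = 1310 mm.


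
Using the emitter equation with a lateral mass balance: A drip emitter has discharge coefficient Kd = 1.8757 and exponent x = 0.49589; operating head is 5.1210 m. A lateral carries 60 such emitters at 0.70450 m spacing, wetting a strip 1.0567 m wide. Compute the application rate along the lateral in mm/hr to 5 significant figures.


Approach: apply the emitter equation with a lateral mass balance, q = Kd*h^x; Q = n*q; rate = Q/(n*spacing*width).
Step 1 — single emitter flow (q = Kd*h^x):
  q = 1.8757 * 5.1210^0.49589 = 4.216240 L/hr
Step 2 — total lateral flow: Q = 60 * 4.216240 = 252.9744 L/hr
Step 3 — wetted area: A = 60 * 0.70450 * 1.0567 = 44.66671 m^2
Step 4 — application rate: Q/A = 252.9744/44.66671 = 5.6636 mm/hr
Therefore the application rate along the lateral = 5.6636 mm/hr.


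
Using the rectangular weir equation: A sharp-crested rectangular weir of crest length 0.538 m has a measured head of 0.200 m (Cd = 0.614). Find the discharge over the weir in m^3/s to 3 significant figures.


Approach: apply the rectangular weir equation, Q = (2/3)*Cd*L*sqrt(2g)*H^1.5.
Q = (2/3)*0.614*0.538*sqrt(2*9.81)*0.200^1.5 = 0.0872 m^3/s
Therefore the discharge over the weir = 0.0872 m^3/s.


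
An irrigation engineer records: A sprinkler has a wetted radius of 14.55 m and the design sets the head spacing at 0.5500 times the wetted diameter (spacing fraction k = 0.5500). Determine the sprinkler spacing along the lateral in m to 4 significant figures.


Approach: apply the sprinkler spacing rule (spacing as a fraction of wetted diameter), S = k*(2*R).
S = 0.5500 * (2 * 14.55) = 16.01 m
Therefore the sprinkler spacing along the lateral = 16.01 m.


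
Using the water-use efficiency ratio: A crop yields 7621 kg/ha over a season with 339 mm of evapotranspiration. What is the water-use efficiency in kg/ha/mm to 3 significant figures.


Approach: apply the water-use efficiency ratio, WUE = yield/ET.
WUE = 7621 / 339 = 22.5 kg/ha/mm
Therefore the water-use efficiency = 22.5 kg/ha/mm.


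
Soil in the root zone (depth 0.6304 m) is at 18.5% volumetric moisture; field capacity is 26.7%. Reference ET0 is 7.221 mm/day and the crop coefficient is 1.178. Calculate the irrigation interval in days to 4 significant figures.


Approach: apply soil-water budget scheduling, SMD = (FC-theta)/100*depth*1000; ETc = ET0*Kc; interval = SMD/ETc.
Step 1 — soil moisture deficit:
  SMD = (26.7 - 18.5)/100 * 0.6304 * 1000 = 51.6928 mm
Step 2 — daily crop ET (ETc = ET0*Kc):
  ETc = 7.221 * 1.178 = 8.50634 mm/day
Step 3 — irrigation interval (SMD/ETc):
  interval = 51.6928 / 8.50634 = 6.077 days
Therefore the irrigation interval = 6.077 days.


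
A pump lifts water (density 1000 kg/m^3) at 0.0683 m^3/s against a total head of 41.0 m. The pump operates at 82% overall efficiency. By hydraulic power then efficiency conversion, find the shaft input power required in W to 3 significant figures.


Approach: apply hydraulic power then efficiency conversion, P = rho*g*Q*H; P_in = P/eta.
Step 1 — hydraulic power (P = rho*g*Q*H):
  P = 1000 * 9.81 * 0.0683 * 41.0 = 27471 W
Step 2 — input power: P_in = P/eta = 27471 / 0.82 = 33500 W
Therefore the shaft input power required = 33500 W.


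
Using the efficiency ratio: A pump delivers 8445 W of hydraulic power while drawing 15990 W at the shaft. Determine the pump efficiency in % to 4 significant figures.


Approach: apply the efficiency ratio, eta = (P_out/P_in)*100.
eta = (8445 / 15990) * 100 = 52.81 %
Therefore the pump efficiency = 52.81 %.


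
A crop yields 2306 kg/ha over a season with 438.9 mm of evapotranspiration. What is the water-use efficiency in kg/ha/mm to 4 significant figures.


Approach: apply the water-use efficiency ratio, WUE = yield/ET.
WUE = 2306 / 438.9 = 5.254 kg/ha/mm
Therefore the water-use efficiency = 5.254 kg/ha/mm.


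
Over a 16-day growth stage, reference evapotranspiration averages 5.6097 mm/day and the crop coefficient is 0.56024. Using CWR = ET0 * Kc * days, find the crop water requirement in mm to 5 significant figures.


CWR = 5.6097 * 0.56024 * 16 = 50.284 mm
Therefore the crop water requirement = 50.284 mm.


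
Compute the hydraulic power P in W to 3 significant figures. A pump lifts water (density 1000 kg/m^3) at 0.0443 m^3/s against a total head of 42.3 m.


Approach: apply the hydraulic power relation, P = rho*g*Q*H.
P = 1000 * 9.81 * 0.0443 * 42.3 = 18400 W
Therefore the hydraulic power P = 18400 W.


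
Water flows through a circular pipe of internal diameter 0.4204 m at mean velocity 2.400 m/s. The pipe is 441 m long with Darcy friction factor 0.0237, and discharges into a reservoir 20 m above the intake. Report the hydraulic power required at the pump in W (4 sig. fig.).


Approach: apply continuity + Darcy-Weisbach + hydraulic power, Q = A*v; hf = f*(L/D)*(v^2/(2g)); H = static + hf; P = rho*g*Q*H.
Step 1 — flow rate (continuity, Q = A*v):
  A = pi*(0.4204/2)^2 = 0.138808 m^2
  Q = 0.138808 * 2.400 = 0.333140 m^3/s
Step 2 — friction head loss (Darcy-Weisbach):
  hf = 0.0237 * (441/0.4204) * (2.400^2 / (2*9.81))
  hf = 7.29874 m
Step 3 — total head: H = 20 + 7.29874 = 27.2987 m
Step 4 — hydraulic power (P = rho*g*Q*H):
  P = 1000 * 9.81 * 0.333140 * 27.2987 = 89220 W
Therefore the hydraulic power required at the pump = 89220 W.


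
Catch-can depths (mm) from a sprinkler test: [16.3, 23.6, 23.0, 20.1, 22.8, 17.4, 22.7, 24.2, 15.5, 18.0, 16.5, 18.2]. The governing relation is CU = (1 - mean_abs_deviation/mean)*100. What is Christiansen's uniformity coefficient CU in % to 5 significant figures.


mean = 19.85833 mm
mean |d_i - mean| = 2.875000 mm
CU = (1 - 2.875000/19.85833)*100 = 85.522 %
Therefore Christiansen's uniformity coefficient CU = 85.522 %.


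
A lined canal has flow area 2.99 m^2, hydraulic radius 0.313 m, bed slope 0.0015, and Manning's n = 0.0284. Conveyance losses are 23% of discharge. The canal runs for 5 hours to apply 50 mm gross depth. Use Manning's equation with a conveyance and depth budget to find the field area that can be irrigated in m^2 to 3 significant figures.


Approach: apply Manning's equation with a conveyance and depth budget, Q = (1/n)*A*R^(2/3)*S^(1/2); Q_field = Q*(1-loss); Area = Q_field*t/(d/1000).
Step 1 — canal discharge (Manning's equation):
  Q = (1/0.0284) * 2.99 * 0.313^(2/3) * 0.0015^(1/2) = 1.8797 m^3/s
Step 2 — delivered flow: Q_field = 1.8797*(1 - 23/100) = 1.4474 m^3/s
Step 3 — volume delivered: V = 1.4474 * 5*3600 = 26053 m^3
Step 4 — area served: A = V / (depth/1000) = 26053 / 0.05 = 521000 m^2
Therefore the field area that can be irrigated = 521000 m^2.


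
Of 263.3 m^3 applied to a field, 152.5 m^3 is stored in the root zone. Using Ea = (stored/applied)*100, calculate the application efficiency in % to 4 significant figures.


Ea = (152.5/263.3)*100 = 57.92 %
Therefore the application efficiency = 57.92 %.


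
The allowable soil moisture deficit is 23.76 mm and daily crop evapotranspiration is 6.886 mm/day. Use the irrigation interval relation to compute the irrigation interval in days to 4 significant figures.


Approach: apply the irrigation interval relation, interval = SMD / ETc.
interval = 23.76 / 6.886 = 3.450 days
Therefore the irrigation interval = 3.450 days.


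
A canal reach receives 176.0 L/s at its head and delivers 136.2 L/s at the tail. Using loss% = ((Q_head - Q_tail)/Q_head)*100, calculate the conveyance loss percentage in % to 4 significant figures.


loss = ((176.0 - 136.2)/176.0)*100 = 22.61 %
Therefore the conveyance loss percentage = 22.61 %.


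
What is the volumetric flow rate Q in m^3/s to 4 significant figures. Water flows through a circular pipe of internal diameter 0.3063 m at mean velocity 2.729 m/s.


Approach: apply the continuity equation for pipe flow, Q = A * v with A = pi*(D/2)^2.
A = pi*(0.3063/2)^2 = 0.0736858 m^2
Q = 0.0736858 * 2.729 = 0.2011 m^3/s
Therefore the volumetric flow rate Q = 0.2011 m^3/s.


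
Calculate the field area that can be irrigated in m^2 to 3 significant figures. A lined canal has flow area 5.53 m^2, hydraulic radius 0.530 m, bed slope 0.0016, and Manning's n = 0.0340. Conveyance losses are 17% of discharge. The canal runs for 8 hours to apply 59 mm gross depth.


Approach: apply Manning's equation with a conveyance and depth budget, Q = (1/n)*A*R^(2/3)*S^(1/2); Q_field = Q*(1-loss); Area = Q_field*t/(d/1000).
Step 1 — canal discharge (Manning's equation):
  Q = (1/0.0340) * 5.53 * 0.530^(2/3) * 0.0016^(1/2) = 4.2608 m^3/s
Step 2 — delivered flow: Q_field = 4.2608*(1 - 17/100) = 3.5365 m^3/s
Step 3 — volume delivered: V = 3.5365 * 8*3600 = 101850 m^3
Step 4 — area served: A = V / (depth/1000) = 101850 / 0.059 = 1730000 m^2
Therefore the field area that can be irrigated = 1730000 m^2.


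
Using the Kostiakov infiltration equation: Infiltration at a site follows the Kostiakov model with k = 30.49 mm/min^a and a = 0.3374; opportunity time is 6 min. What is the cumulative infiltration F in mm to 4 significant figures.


Approach: apply the Kostiakov infiltration equation, F = k*t^a.
F = 30.49 * 6^0.3374 = 55.81 mm
Therefore the cumulative infiltration F = 55.81 mm.


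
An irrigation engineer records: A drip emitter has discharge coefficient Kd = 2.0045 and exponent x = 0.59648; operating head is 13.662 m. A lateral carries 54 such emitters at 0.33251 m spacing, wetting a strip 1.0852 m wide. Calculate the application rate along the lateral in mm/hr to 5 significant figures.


Approach: apply the emitter equation with a lateral mass balance, q = Kd*h^x; Q = n*q; rate = Q/(n*spacing*width).
Step 1 — single emitter flow (q = Kd*h^x):
  q = 2.0045 * 13.662^0.59648 = 9.534932 L/hr
Step 2 — total lateral flow: Q = 54 * 9.534932 = 514.8864 L/hr
Step 3 — wetted area: A = 54 * 0.33251 * 1.0852 = 19.48535 m^2
Step 4 — application rate: Q/A = 514.8864/19.48535 = 26.424 mm/hr
Therefore the application rate along the lateral = 26.424 mm/hr.


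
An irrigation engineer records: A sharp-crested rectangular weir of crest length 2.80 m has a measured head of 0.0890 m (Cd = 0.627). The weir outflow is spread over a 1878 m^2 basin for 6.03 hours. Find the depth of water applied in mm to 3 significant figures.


Approach: apply the rectangular weir equation with a volume-to-depth conversion, Q = (2/3)*Cd*L*sqrt(2g)*H^1.5; d = Q*t/A * 1000.
Step 1 — weir discharge:
  Q = (2/3)*0.627*2.80*sqrt(2*9.81)*0.0890^1.5 = 0.13765 m^3/s
Step 2 — volume: V = 0.13765 * 6.03*3600 = 2988.1 m^3
Step 3 — depth: d = V/A * 1000 = 2988.1/1878 * 1000 = 1590 mm
Therefore the depth of water applied = 1590 mm.


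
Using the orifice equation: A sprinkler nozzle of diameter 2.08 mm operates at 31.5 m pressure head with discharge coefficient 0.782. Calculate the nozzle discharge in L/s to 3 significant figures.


Approach: apply the orifice equation, Q = Cd*A*sqrt(2*g*h), A = pi*(d/2)^2.
A = pi*(2.08e-3/2)^2 = 3.3979e-06 m^2
Q = 0.782 * 3.3979e-06 * sqrt(2*9.81*31.5) * 1000 = 0.0661 L/s
Therefore the nozzle discharge = 0.0661 L/s.
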